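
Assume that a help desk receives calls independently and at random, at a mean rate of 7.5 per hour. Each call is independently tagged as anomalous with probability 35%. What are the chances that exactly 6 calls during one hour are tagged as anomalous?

Thinning: the calls that are tagged as anomalous themselves form a Poisson process with rate 0.35 × 7.5 = 2.625 per hour.
So μ = 2.625.
P(N = 6) = e^(−2.625) · 2.625^6/6! ≈ 0.0329.

0.0329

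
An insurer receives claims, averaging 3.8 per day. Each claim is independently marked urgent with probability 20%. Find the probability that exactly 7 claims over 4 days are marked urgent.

0.0228

Thinning: the claims that are marked urgent themselves form a Poisson process with rate 0.2 × 3.8 = 0.76 per day.
Over the interval, μ = 0.76 × 4 = 3.04 (4 days).
P(N = 7) = e^(−3.04) · 3.04^7/7! ≈ 0.0228.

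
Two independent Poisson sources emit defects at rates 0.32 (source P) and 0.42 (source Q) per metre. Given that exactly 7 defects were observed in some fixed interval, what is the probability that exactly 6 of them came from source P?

0.0260

Given the total, each event is independently from source P with probability p = λ_P/(λ_P+λ_Q) = 0.32/0.74 ≈ 0.4324.
So K ~ Binomial(7, 0.32/0.74): P(K = 6) = C(7,6) · (0.32/0.74)^6 · (0.42/0.74)^1 ≈ 0.0260.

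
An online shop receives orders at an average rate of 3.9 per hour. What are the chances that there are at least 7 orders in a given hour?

0.1005

With mean μ = 3.9 per hour,
P(N ≥ 7) = 1 − P(N ≤ 6) = 1 − Σ_{j=0}^{6} e^(−μ) μ^j/j! ≈ 0.1005.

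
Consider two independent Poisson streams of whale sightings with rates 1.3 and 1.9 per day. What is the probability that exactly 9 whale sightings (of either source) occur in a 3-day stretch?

Independent Poisson processes superpose: combined rate λ = 1.3 + 1.9 = 3.2 per day.
Over the interval, μ = 3.2 × 3 = 9.6 (a 3-day stretch = 3 days).
P(N = 9) = e^(−9.6) · 9.6^9/9! ≈ 0.1293.

0.1293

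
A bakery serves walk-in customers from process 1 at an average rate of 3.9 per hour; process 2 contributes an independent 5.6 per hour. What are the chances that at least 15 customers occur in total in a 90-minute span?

0.4560

Independent Poisson processes superpose: combined rate λ = 3.9 + 5.6 = 9.5 per hour.
Over the interval, μ = 9.5 × 1.5 = 14.25 (a 90-minute span = 1.5 hours).
P(N ≥ 15) = 1 − P(N ≤ 14) ≈ 0.4560.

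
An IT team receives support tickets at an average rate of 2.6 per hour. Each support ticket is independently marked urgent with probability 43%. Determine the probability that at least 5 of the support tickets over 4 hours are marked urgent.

Thinning: the support tickets that are marked urgent themselves form a Poisson process with rate 0.43 × 2.6 = 1.118 per hour.
Over the interval, μ = 1.118 × 4 = 4.472 (4 hours).
P(N ≥ 5) = 1 − P(N ≤ 4) ≈ 0.4626.

0.4626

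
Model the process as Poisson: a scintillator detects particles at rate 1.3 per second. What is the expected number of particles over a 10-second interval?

E[N] = λt = 1.3 × 10 = 13 (a 10-second interval = 10 seconds).

13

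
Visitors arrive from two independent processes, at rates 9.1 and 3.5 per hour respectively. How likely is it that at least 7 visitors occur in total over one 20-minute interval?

Independent Poisson processes superpose: combined rate λ = 9.1 + 3.5 = 12.6 per hour.
Over the interval, μ = 12.6 × 1/3 = 4.2 (a 20-minute interval = 1/3 hours).
P(N ≥ 7) = 1 − P(N ≤ 6) ≈ 0.1325.

0.1325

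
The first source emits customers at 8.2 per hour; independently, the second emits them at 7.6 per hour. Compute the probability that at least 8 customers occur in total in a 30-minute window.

0.5330

Independent Poisson processes superpose: combined rate λ = 8.2 + 7.6 = 15.8 per hour.
Over the interval, μ = 15.8 × 0.5 = 7.9 (a 30-minute window = 0.5 hours).
P(N ≥ 8) = 1 − P(N ≤ 7) ≈ 0.5330.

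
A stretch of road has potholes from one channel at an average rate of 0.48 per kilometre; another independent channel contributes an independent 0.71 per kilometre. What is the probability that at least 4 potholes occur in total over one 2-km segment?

Independent Poisson processes superpose: combined rate λ = 0.48 + 0.71 = 1.19 per kilometre.
Over the interval, μ = 1.19 × 2 = 2.38 (a 2-km segment = 2 kilometres).
P(N ≥ 4) = 1 − P(N ≤ 3) ≈ 0.2171.

0.2171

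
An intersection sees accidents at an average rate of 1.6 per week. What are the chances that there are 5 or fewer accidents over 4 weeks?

Over the interval, μ = 1.6 × 4 = 6.4 (4 weeks).
P(N ≤ 5) = Σ_{j=0}^{5} e^(−μ) μ^j/j! ≈ 0.3837.

0.3837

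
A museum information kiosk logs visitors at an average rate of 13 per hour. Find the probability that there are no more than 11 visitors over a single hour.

With mean μ = 13 per hour,
P(N ≤ 11) = Σ_{j=0}^{11} e^(−μ) μ^j/j! ≈ 0.3532.

0.3532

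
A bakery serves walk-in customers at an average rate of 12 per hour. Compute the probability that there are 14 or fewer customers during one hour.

With mean μ = 12 per hour,
P(N ≤ 14) = Σ_{j=0}^{14} e^(−μ) μ^j/j! ≈ 0.7720.

0.7720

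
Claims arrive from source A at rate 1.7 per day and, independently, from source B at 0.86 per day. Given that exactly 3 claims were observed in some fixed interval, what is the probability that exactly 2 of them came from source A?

Given the total, each event is independently from source A with probability p = λ_A/(λ_A+λ_B) = 1.7/2.56 ≈ 0.6641.
So K ~ Binomial(3, 1.7/2.56): P(K = 2) = C(3,2) · (1.7/2.56)^2 · (0.86/2.56)^1 ≈ 0.4444.

0.4444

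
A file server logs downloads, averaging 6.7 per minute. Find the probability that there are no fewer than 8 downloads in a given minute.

With mean μ = 6.7 per minute,
P(N ≥ 8) = 1 − P(N ≤ 7) = 1 − Σ_{j=0}^{7} e^(−μ) μ^j/j! ≈ 0.3567.

0.3567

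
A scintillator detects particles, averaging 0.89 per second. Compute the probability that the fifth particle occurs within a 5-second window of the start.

Over the interval, μ = 0.89 × 5 = 4.45 (a 5-second window = 5 seconds).
The fifth arrival falls in the interval iff at least 5 events occur there: P(S_5 ≤ t) = P(N ≥ 5) = 1 − P(N ≤ 4) ≈ 0.4584.

0.4584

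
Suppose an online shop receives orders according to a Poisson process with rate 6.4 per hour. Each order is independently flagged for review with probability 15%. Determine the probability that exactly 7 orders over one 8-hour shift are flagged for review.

0.1444

Thinning: the orders that are flagged for review themselves form a Poisson process with rate 0.15 × 6.4 = 0.96 per hour.
Over the interval, μ = 0.96 × 8 = 7.68 (an 8-hour shift = 8 hours).
P(N = 7) = e^(−7.68) · 7.68^7/7! ≈ 0.1444.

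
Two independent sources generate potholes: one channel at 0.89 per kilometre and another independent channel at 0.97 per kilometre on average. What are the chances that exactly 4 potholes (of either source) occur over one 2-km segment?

Independent Poisson processes superpose: combined rate λ = 0.89 + 0.97 = 1.86 per kilometre.
Over the interval, μ = 1.86 × 2 = 3.72 (a 2-km segment = 2 kilometres).
P(N = 4) = e^(−3.72) · 3.72^4/4! ≈ 0.1934.

0.1934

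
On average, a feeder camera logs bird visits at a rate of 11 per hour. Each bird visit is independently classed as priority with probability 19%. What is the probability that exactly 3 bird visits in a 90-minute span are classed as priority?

Thinning: the bird visits that are classed as priority themselves form a Poisson process with rate 0.19 × 11 = 2.09 per hour.
Over the interval, μ = 2.09 × 1.5 = 3.135 (a 90-minute span = 1.5 hours).
P(N = 3) = e^(−3.135) · 3.135^3/3! ≈ 0.2234.

0.2234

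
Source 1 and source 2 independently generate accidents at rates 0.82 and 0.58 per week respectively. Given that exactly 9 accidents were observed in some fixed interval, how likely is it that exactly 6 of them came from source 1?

0.2412

Given the total, each event is independently from source 1 with probability p = λ_1/(λ_1+λ_2) = 0.82/1.4 ≈ 0.5857.
So K ~ Binomial(9, 0.82/1.4): P(K = 6) = C(9,6) · (0.82/1.4)^6 · (0.58/1.4)^3 ≈ 0.2412.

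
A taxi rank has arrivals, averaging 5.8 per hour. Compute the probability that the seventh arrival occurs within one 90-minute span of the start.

Over the interval, μ = 5.8 × 1.5 = 8.7 (a 90-minute span = 1.5 hours).
The seventh arrival falls in the interval iff at least 7 events occur there: P(S_7 ≤ t) = P(N ≥ 7) = 1 − P(N ≤ 6) ≈ 0.7645.

0.7645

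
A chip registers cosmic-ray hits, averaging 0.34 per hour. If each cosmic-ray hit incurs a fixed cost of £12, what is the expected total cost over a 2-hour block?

£8.16

E[N] = 0.34 × 2 = 0.68 (a 2-hour block = 2 hours); E[cost] = 0.68 × £12 = £8.16.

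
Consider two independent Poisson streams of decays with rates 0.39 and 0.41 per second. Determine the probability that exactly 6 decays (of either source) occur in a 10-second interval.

Independent Poisson processes superpose: combined rate λ = 0.39 + 0.41 = 0.8 per second.
Over the interval, μ = 0.8 × 10 = 8 (a 10-second interval = 10 seconds).
P(N = 6) = e^(−8) · 8^6/6! ≈ 0.1221.

0.1221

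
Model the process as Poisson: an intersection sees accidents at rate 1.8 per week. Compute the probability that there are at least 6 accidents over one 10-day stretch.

0.0470

Over the interval, μ = 1.8 × 10/7 ≈ 2.57143 (a 10-day stretch = 10/7 weeks).
P(N ≥ 6) = 1 − P(N ≤ 5) = 1 − Σ_{j=0}^{5} e^(−μ) μ^j/j! ≈ 0.0470.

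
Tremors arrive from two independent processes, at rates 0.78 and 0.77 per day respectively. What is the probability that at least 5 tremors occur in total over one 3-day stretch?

Independent Poisson processes superpose: combined rate λ = 0.78 + 0.77 = 1.55 per day.
Over the interval, μ = 1.55 × 3 = 4.65 (a 3-day stretch = 3 days).
P(N ≥ 5) = 1 − P(N ≤ 4) ≈ 0.4961.

0.4961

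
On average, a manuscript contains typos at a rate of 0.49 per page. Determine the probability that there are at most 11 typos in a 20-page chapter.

0.7193

Over the interval, μ = 0.49 × 20 = 9.8 (a 20-page chapter = 20 pages).
P(N ≤ 11) = Σ_{j=0}^{11} e^(−μ) μ^j/j! ≈ 0.7193.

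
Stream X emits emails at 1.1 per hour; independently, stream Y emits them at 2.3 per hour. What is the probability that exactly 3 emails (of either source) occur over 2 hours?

Independent Poisson processes superpose: combined rate λ = 1.1 + 2.3 = 3.4 per hour.
Over the interval, μ = 3.4 × 2 = 6.8 (2 hours).
P(N = 3) = e^(−6.8) · 6.8^3/3! ≈ 0.0584.

0.0584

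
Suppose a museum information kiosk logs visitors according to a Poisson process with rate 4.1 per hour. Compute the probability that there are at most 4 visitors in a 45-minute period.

0.8025

Over the interval, μ = 4.1 × 0.75 = 3.075 (a 45-minute period = 0.75 hours).
P(N ≤ 4) = Σ_{j=0}^{4} e^(−μ) μ^j/j! ≈ 0.8025.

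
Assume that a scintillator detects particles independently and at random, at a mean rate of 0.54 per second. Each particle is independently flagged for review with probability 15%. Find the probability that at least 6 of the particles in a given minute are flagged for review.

0.3595

Thinning: the particles that are flagged for review themselves form a Poisson process with rate 0.15 × 0.54 = 0.081 per second.
Over the interval, μ = 0.081 × 60 = 4.86 (a minute = 60 seconds).
P(N ≥ 6) = 1 − P(N ≤ 5) ≈ 0.3595.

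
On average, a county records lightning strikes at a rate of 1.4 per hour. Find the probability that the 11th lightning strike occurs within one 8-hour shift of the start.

Over the interval, μ = 1.4 × 8 = 11.2 (an 8-hour shift = 8 hours).
The 11th arrival falls in the interval iff at least 11 events occur there: P(S_11 ≤ t) = P(N ≥ 11) = 1 − P(N ≤ 10) ≈ 0.5638.

0.5638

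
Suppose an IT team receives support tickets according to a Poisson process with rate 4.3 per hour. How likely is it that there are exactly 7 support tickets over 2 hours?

Over the interval, μ = 4.3 × 2 = 8.6 (2 hours).
P(N = 7) = e^(−μ) μ^7/7! = e^(−8.6) · 8.6^7/5040 ≈ 0.1271.

0.1271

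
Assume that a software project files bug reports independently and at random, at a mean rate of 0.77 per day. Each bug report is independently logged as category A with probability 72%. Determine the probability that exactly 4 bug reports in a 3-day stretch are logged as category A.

Thinning: the bug reports that are logged as category A themselves form a Poisson process with rate 0.72 × 0.77 = 0.5544 per day.
Over the interval, μ = 0.5544 × 3 = 1.6632 (a 3-day stretch = 3 days).
P(N = 4) = e^(−1.6632) · 1.6632^4/4! ≈ 0.0604.

0.0604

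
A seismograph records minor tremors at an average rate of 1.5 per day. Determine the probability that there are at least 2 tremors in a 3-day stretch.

0.9389

Over the interval, μ = 1.5 × 3 = 4.5 (a 3-day stretch = 3 days).
P(N ≥ 2) = 1 − P(N ≤ 1) = 1 − Σ_{j=0}^{1} e^(−μ) μ^j/j! ≈ 0.9389.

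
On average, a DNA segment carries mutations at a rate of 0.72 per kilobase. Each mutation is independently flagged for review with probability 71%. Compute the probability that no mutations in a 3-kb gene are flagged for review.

0.2158

Thinning: the mutations that are flagged for review themselves form a Poisson process with rate 0.71 × 0.72 = 0.5112 per kilobase.
Over the interval, μ = 0.5112 × 3 = 1.5336 (a 3-kb gene = 3 kilobases).
P(N = 0) = e^(−1.5336) · 1.5336^0/0! ≈ 0.2158.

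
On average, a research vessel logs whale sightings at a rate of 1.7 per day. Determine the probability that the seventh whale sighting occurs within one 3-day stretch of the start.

0.2526

Over the interval, μ = 1.7 × 3 = 5.1 (a 3-day stretch = 3 days).
The seventh arrival falls in the interval iff at least 7 events occur there: P(S_7 ≤ t) = P(N ≥ 7) = 1 − P(N ≤ 6) ≈ 0.2526.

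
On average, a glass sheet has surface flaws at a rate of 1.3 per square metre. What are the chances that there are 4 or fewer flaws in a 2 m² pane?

Over the interval, μ = 1.3 × 2 = 2.6 (a 2 m² pane = 2 square metres).
P(N ≤ 4) = Σ_{j=0}^{4} e^(−μ) μ^j/j! ≈ 0.8774.

0.8774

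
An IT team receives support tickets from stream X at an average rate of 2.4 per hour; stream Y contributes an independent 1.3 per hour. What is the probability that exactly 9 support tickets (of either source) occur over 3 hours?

0.1065

Independent Poisson processes superpose: combined rate λ = 2.4 + 1.3 = 3.7 per hour.
Over the interval, μ = 3.7 × 3 = 11.1 (3 hours).
P(N = 9) = e^(−11.1) · 11.1^9/9! ≈ 0.1065.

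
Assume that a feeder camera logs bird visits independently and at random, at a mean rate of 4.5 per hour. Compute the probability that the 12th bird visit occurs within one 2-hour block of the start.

0.1970

Over the interval, μ = 4.5 × 2 = 9 (a 2-hour block = 2 hours).
The 12th arrival falls in the interval iff at least 12 events occur there: P(S_12 ≤ t) = P(N ≥ 12) = 1 − P(N ≤ 11) ≈ 0.1970.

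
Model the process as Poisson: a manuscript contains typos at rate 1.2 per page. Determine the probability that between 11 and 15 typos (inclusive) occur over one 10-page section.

Over the interval, μ = 1.2 × 10 = 12 (a 10-page section = 10 pages).
P(11 ≤ N ≤ 15) = Σ_{j=11}^{15} e^(−12) · 12^j/j! ≈ 0.4972.

0.4972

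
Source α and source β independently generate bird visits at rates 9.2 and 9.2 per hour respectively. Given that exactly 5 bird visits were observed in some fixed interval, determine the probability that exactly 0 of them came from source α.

0.0312

Given the total, each event is independently from source α with probability p = λ_α/(λ_α+λ_β) = 9.2/18.4 = 0.5000.
So K ~ Binomial(5, 9.2/18.4): P(K = 0) = C(5,0) · (9.2/18.4)^0 · (9.2/18.4)^5 ≈ 0.0312.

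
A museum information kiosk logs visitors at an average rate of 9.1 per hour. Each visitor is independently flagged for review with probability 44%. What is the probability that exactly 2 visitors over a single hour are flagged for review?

Thinning: the visitors that are flagged for review themselves form a Poisson process with rate 0.44 × 9.1 = 4.004 per hour.
So μ = 4.004.
P(N = 2) = e^(−4.004) · 4.004^2/2! ≈ 0.1462.

0.1462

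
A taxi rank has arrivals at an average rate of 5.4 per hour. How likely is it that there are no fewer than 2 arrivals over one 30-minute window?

0.7513

Over the interval, μ = 5.4 × 0.5 = 2.7 (a 30-minute window = 0.5 hours).
P(N ≥ 2) = 1 − P(N ≤ 1) = 1 − Σ_{j=0}^{1} e^(−μ) μ^j/j! ≈ 0.7513.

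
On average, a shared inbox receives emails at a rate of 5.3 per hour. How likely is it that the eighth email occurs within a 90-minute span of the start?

0.5400

Over the interval, μ = 5.3 × 1.5 = 7.95 (a 90-minute span = 1.5 hours).
The eighth arrival falls in the interval iff at least 8 events occur there: P(S_8 ≤ t) = P(N ≥ 8) = 1 − P(N ≤ 7) ≈ 0.5400.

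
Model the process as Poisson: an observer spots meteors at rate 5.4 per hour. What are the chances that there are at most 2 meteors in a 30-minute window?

Over the interval, μ = 5.4 × 0.5 = 2.7 (a 30-minute window = 0.5 hours).
P(N ≤ 2) = Σ_{j=0}^{2} e^(−μ) μ^j/j! ≈ 0.4936.

0.4936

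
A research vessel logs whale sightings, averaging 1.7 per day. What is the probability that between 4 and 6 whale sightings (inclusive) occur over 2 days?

0.3838

Over the interval, μ = 1.7 × 2 = 3.4 (2 days).
P(4 ≤ N ≤ 6) = Σ_{j=4}^{6} e^(−3.4) · 3.4^j/j! ≈ 0.3838.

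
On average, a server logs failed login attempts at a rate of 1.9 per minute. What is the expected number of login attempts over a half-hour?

E[N] = λt = 1.9 × 30 = 57 (a half-hour = 30 minutes).

57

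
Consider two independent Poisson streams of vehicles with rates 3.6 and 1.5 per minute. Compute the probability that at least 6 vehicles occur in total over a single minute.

Independent Poisson processes superpose: combined rate λ = 3.6 + 1.5 = 5.1 per minute.
So μ = 5.1.
P(N ≥ 6) = 1 − P(N ≤ 5) ≈ 0.4016.

0.4016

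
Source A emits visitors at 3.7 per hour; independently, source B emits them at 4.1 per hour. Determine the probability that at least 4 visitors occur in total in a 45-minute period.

0.8349

Independent Poisson processes superpose: combined rate λ = 3.7 + 4.1 = 7.8 per hour.
Over the interval, μ = 7.8 × 0.75 = 5.85 (a 45-minute period = 0.75 hours).
P(N ≥ 4) = 1 − P(N ≤ 3) ≈ 0.8349.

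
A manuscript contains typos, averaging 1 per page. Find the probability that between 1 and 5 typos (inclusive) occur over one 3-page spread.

Over the interval, μ = 1 × 3 = 3 (a 3-page spread = 3 pages).
P(1 ≤ N ≤ 5) = Σ_{j=1}^{5} e^(−3) · 3^j/j! ≈ 0.8663.

0.8663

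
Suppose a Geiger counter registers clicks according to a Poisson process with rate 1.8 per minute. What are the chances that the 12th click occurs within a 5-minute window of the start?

0.1970

Over the interval, μ = 1.8 × 5 = 9 (a 5-minute window = 5 minutes).
The 12th arrival falls in the interval iff at least 12 events occur there: P(S_12 ≤ t) = P(N ≥ 12) = 1 − P(N ≤ 11) ≈ 0.1970.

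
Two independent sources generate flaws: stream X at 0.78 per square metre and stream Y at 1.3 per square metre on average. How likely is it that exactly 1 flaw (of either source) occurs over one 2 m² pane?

Independent Poisson processes superpose: combined rate λ = 0.78 + 1.3 = 2.08 per square metre.
Over the interval, μ = 2.08 × 2 = 4.16 (a 2 m² pane = 2 square metres).
P(N = 1) = e^(−4.16) · 4.16^1/1! ≈ 0.0649.

0.0649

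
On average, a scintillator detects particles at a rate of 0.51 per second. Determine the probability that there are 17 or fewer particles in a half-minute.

0.7230

Over the interval, μ = 0.51 × 30 = 15.3 (a half-minute = 30 seconds).
P(N ≤ 17) = Σ_{j=0}^{17} e^(−μ) μ^j/j! ≈ 0.7230.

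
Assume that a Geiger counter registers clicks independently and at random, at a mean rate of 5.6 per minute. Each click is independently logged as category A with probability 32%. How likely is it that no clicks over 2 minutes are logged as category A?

Thinning: the clicks that are logged as category A themselves form a Poisson process with rate 0.32 × 5.6 = 1.792 per minute.
Over the interval, μ = 1.792 × 2 = 3.584 (2 minutes).
P(N = 0) = e^(−3.584) · 3.584^0/0! ≈ 0.0278.

0.0278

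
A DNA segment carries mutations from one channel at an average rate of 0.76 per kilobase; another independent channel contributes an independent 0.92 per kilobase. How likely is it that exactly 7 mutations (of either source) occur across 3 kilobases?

Independent Poisson processes superpose: combined rate λ = 0.76 + 0.92 = 1.68 per kilobase.
Over the interval, μ = 1.68 × 3 = 5.04 (3 kilobases).
P(N = 7) = e^(−5.04) · 5.04^7/7! ≈ 0.1061.

0.1061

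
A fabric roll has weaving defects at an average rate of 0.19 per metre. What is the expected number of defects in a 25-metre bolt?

E[N] = λt = 0.19 × 25 = 4.75 (a 25-metre bolt = 25 metres).

4.75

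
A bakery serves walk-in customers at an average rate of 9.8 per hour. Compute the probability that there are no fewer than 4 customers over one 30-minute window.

0.7207

Over the interval, μ = 9.8 × 0.5 = 4.9 (a 30-minute window = 0.5 hours).
P(N ≥ 4) = 1 − P(N ≤ 3) = 1 − Σ_{j=0}^{3} e^(−μ) μ^j/j! ≈ 0.7207.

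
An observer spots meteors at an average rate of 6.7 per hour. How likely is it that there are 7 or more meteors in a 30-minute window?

0.0543

Over the interval, μ = 6.7 × 0.5 = 3.35 (a 30-minute window = 0.5 hours).
P(N ≥ 7) = 1 − P(N ≤ 6) = 1 − Σ_{j=0}^{6} e^(−μ) μ^j/j! ≈ 0.0543.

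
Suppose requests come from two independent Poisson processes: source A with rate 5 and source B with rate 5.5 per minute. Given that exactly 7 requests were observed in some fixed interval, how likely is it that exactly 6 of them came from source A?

0.0428

Given the total, each event is independently from source A with probability p = λ_A/(λ_A+λ_B) = 5/10.5 ≈ 0.4762.
So K ~ Binomial(7, 5/10.5): P(K = 6) = C(7,6) · (5/10.5)^6 · (5.5/10.5)^1 ≈ 0.0428.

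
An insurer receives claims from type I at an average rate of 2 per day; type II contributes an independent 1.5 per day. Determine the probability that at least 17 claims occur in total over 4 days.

0.2441

Independent Poisson processes superpose: combined rate λ = 2 + 1.5 = 3.5 per day.
Over the interval, μ = 3.5 × 4 = 14 (4 days).
P(N ≥ 17) = 1 − P(N ≤ 16) ≈ 0.2441.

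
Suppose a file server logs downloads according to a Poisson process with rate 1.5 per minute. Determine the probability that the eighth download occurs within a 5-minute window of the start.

Over the interval, μ = 1.5 × 5 = 7.5 (a 5-minute window = 5 minutes).
The eighth arrival falls in the interval iff at least 8 events occur there: P(S_8 ≤ t) = P(N ≥ 8) = 1 − P(N ≤ 7) ≈ 0.4754.

0.4754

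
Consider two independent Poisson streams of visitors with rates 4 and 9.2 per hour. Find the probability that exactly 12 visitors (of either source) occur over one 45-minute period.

Independent Poisson processes superpose: combined rate λ = 4 + 9.2 = 13.2 per hour.
Over the interval, μ = 13.2 × 0.75 = 9.9 (a 45-minute period = 0.75 hours).
P(N = 12) = e^(−9.9) · 9.9^12/12! ≈ 0.0928.

0.0928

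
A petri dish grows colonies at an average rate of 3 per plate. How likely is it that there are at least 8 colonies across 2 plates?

0.2560

Over the interval, μ = 3 × 2 = 6 (2 plates).
P(N ≥ 8) = 1 − P(N ≤ 7) = 1 − Σ_{j=0}^{7} e^(−μ) μ^j/j! ≈ 0.2560.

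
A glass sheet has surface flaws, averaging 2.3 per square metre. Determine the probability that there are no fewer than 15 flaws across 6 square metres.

0.4084

Over the interval, μ = 2.3 × 6 = 13.8 (6 square metres).
P(N ≥ 15) = 1 − P(N ≤ 14) = 1 − Σ_{j=0}^{14} e^(−μ) μ^j/j! ≈ 0.4084.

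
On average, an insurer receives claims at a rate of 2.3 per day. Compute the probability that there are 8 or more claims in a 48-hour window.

0.0951

Over the interval, μ = 2.3 × 2 = 4.6 (a 48-hour window = 2 days).
P(N ≥ 8) = 1 − P(N ≤ 7) = 1 − Σ_{j=0}^{7} e^(−μ) μ^j/j! ≈ 0.0951.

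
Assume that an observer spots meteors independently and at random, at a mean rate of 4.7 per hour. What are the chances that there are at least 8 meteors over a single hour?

0.1040

With mean μ = 4.7 per hour,
P(N ≥ 8) = 1 − P(N ≤ 7) = 1 − Σ_{j=0}^{7} e^(−μ) μ^j/j! ≈ 0.1040.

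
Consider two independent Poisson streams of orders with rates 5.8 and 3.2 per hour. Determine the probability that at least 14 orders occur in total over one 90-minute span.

Independent Poisson processes superpose: combined rate λ = 5.8 + 3.2 = 9 per hour.
Over the interval, μ = 9 × 1.5 = 13.5 (a 90-minute span = 1.5 hours).
P(N ≥ 14) = 1 − P(N ≤ 13) ≈ 0.4818.

0.4818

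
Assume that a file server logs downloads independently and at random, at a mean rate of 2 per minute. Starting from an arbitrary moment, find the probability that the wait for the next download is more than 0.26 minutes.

The wait for the next event is exponential with rate λ = 2 per minute.
P(T > 0.26) = e^(−λt) = e^(−2 × 0.26) = e^(−0.52) ≈ 0.5945.

0.5945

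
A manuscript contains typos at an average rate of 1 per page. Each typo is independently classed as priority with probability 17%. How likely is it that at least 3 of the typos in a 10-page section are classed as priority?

0.2428

Thinning: the typos that are classed as priority themselves form a Poisson process with rate 0.17 × 1 = 0.17 per page.
Over the interval, μ = 0.17 × 10 = 1.7 (a 10-page section = 10 pages).
P(N ≥ 3) = 1 − P(N ≤ 2) ≈ 0.2428.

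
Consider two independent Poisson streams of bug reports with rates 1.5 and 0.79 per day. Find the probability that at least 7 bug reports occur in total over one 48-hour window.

0.1793

Independent Poisson processes superpose: combined rate λ = 1.5 + 0.79 = 2.29 per day.
Over the interval, μ = 2.29 × 2 = 4.58 (a 48-hour window = 2 days).
P(N ≥ 7) = 1 − P(N ≤ 6) ≈ 0.1793.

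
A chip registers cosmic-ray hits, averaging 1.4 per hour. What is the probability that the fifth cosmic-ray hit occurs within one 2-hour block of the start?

0.1523

Over the interval, μ = 1.4 × 2 = 2.8 (a 2-hour block = 2 hours).
The fifth arrival falls in the interval iff at least 5 events occur there: P(S_5 ≤ t) = P(N ≥ 5) = 1 − P(N ≤ 4) ≈ 0.1523.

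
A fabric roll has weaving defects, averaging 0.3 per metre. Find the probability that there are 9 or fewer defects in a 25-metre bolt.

0.7764

Over the interval, μ = 0.3 × 25 = 7.5 (a 25-metre bolt = 25 metres).
P(N ≤ 9) = Σ_{j=0}^{9} e^(−μ) μ^j/j! ≈ 0.7764.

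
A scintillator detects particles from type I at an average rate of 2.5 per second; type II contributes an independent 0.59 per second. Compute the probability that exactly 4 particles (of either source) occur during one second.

0.1728

Independent Poisson processes superpose: combined rate λ = 2.5 + 0.59 = 3.09 per second.
So μ = 3.09.
P(N = 4) = e^(−3.09) · 3.09^4/4! ≈ 0.1728.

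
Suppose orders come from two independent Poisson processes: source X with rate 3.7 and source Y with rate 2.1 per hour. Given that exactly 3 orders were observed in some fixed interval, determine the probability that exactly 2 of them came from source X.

0.4420

Given the total, each event is independently from source X with probability p = λ_X/(λ_X+λ_Y) = 3.7/5.8 ≈ 0.6379.
So K ~ Binomial(3, 3.7/5.8): P(K = 2) = C(3,2) · (3.7/5.8)^2 · (2.1/5.8)^1 ≈ 0.4420.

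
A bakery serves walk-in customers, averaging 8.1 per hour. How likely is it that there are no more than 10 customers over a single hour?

With mean μ = 8.1 per hour,
P(N ≤ 10) = Σ_{j=0}^{10} e^(−μ) μ^j/j! ≈ 0.8058.

0.8058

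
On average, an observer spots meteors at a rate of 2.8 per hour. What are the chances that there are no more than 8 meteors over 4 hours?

Over the interval, μ = 2.8 × 4 = 11.2 (4 hours).
P(N ≤ 8) = Σ_{j=0}^{8} e^(−μ) μ^j/j! ≈ 0.2147.

0.2147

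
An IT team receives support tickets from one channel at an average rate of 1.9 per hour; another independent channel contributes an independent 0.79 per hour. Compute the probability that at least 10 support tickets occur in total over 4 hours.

Independent Poisson processes superpose: combined rate λ = 1.9 + 0.79 = 2.69 per hour.
Over the interval, μ = 2.69 × 4 = 10.76 (4 hours).
P(N ≥ 10) = 1 − P(N ≤ 9) ≈ 0.6329.

0.6329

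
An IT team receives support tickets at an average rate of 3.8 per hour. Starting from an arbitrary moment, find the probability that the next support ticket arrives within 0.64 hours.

0.9121

Inter-arrival times are exponential with rate λ = 3.8 per hour.
P(T ≤ 0.64) = 1 − e^(−λt) = 1 − e^(−3.8 × 0.64) = 1 − e^(−2.432) ≈ 0.9121.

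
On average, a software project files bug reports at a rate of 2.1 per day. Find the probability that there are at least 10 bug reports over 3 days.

0.1061

Over the interval, μ = 2.1 × 3 = 6.3 (3 days).
P(N ≥ 10) = 1 − P(N ≤ 9) = 1 − Σ_{j=0}^{9} e^(−μ) μ^j/j! ≈ 0.1061.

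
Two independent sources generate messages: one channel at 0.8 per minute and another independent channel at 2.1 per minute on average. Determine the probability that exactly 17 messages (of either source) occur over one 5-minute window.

0.0785

Independent Poisson processes superpose: combined rate λ = 0.8 + 2.1 = 2.9 per minute.
Over the interval, μ = 2.9 × 5 = 14.5 (a 5-minute window = 5 minutes).
P(N = 17) = e^(−14.5) · 14.5^17/17! ≈ 0.0785.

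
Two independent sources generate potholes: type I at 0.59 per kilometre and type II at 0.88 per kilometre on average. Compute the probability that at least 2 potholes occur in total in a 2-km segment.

Independent Poisson processes superpose: combined rate λ = 0.59 + 0.88 = 1.47 per kilometre.
Over the interval, μ = 1.47 × 2 = 2.94 (a 2-km segment = 2 kilometres).
P(N ≥ 2) = 1 − P(N ≤ 1) ≈ 0.7917.

0.7917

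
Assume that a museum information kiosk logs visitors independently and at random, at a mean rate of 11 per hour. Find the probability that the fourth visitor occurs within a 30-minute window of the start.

0.7983

Over the interval, μ = 11 × 0.5 = 5.5 (a 30-minute window = 0.5 hours).
The fourth arrival falls in the interval iff at least 4 events occur there: P(S_4 ≤ t) = P(N ≥ 4) = 1 − P(N ≤ 3) ≈ 0.7983.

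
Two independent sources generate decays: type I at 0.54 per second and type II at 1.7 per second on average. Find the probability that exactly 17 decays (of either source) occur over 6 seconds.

0.0623

Independent Poisson processes superpose: combined rate λ = 0.54 + 1.7 = 2.24 per second.
Over the interval, μ = 2.24 × 6 = 13.44 (6 seconds).
P(N = 17) = e^(−13.44) · 13.44^17/17! ≈ 0.0623.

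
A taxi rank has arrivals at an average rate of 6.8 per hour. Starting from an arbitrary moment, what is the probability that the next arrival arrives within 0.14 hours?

Inter-arrival times are exponential with rate λ = 6.8 per hour.
P(T ≤ 0.14) = 1 − e^(−λt) = 1 − e^(−6.8 × 0.14) = 1 − e^(−0.952) ≈ 0.6140.

0.6140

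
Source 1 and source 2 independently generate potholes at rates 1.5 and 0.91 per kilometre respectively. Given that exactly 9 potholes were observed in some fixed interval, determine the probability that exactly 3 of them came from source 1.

0.0587

Given the total, each event is independently from source 1 with probability p = λ_1/(λ_1+λ_2) = 1.5/2.41 ≈ 0.6224.
So K ~ Binomial(9, 1.5/2.41): P(K = 3) = C(9,3) · (1.5/2.41)^3 · (0.91/2.41)^6 ≈ 0.0587.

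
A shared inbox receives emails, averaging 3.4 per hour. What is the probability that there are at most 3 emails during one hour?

With mean μ = 3.4 per hour,
P(N ≤ 3) = Σ_{j=0}^{3} e^(−μ) μ^j/j! ≈ 0.5584.

0.5584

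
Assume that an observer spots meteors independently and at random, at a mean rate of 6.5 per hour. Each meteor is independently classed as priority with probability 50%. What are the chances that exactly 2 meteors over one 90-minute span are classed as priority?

0.0907

Thinning: the meteors that are classed as priority themselves form a Poisson process with rate 0.5 × 6.5 = 3.25 per hour.
Over the interval, μ = 3.25 × 1.5 = 4.875 (a 90-minute span = 1.5 hours).
P(N = 2) = e^(−4.875) · 4.875^2/2! ≈ 0.0907.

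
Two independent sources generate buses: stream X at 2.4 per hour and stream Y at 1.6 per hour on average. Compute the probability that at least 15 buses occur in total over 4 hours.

Independent Poisson processes superpose: combined rate λ = 2.4 + 1.6 = 4 per hour.
Over the interval, μ = 4 × 4 = 16 (4 hours).
P(N ≥ 15) = 1 − P(N ≤ 14) ≈ 0.6325.

0.6325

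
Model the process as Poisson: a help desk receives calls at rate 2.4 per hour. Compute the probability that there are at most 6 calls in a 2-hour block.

Over the interval, μ = 2.4 × 2 = 4.8 (a 2-hour block = 2 hours).
P(N ≤ 6) = Σ_{j=0}^{6} e^(−μ) μ^j/j! ≈ 0.7908.

0.7908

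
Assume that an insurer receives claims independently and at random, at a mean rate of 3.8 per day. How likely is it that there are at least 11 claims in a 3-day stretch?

Over the interval, μ = 3.8 × 3 = 11.4 (a 3-day stretch = 3 days).
P(N ≥ 11) = 1 − P(N ≤ 10) = 1 − Σ_{j=0}^{10} e^(−μ) μ^j/j! ≈ 0.5869.

0.5869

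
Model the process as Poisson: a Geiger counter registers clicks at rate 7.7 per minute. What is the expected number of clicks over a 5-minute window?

E[N] = λt = 7.7 × 5 = 38.5 (a 5-minute window = 5 minutes).

38.5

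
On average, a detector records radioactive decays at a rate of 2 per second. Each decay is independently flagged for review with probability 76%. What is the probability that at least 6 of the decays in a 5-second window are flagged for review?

Thinning: the decays that are flagged for review themselves form a Poisson process with rate 0.76 × 2 = 1.52 per second.
Over the interval, μ = 1.52 × 5 = 7.6 (a 5-second window = 5 seconds).
P(N ≥ 6) = 1 − P(N ≤ 5) ≈ 0.7693.

0.7693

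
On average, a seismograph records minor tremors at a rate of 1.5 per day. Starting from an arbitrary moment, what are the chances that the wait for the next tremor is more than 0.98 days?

0.2299

The wait for the next event is exponential with rate λ = 1.5 per day.
P(T > 0.98) = e^(−λt) = e^(−1.5 × 0.98) = e^(−1.47) ≈ 0.2299.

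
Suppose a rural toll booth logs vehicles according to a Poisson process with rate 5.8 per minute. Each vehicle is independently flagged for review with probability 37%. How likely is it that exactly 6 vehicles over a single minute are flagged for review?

Thinning: the vehicles that are flagged for review themselves form a Poisson process with rate 0.37 × 5.8 = 2.146 per minute.
So μ = 2.146.
P(N = 6) = e^(−2.146) · 2.146^6/6! ≈ 0.0159.

0.0159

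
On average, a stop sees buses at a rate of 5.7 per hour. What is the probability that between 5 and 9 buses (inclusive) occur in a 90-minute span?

Over the interval, μ = 5.7 × 1.5 = 8.55 (a 90-minute span = 1.5 hours).
P(5 ≤ N ≤ 9) = Σ_{j=5}^{9} e^(−8.55) · 8.55^j/j! ≈ 0.5743.

0.5743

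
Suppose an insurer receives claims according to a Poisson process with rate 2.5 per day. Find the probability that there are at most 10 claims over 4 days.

0.5830

Over the interval, μ = 2.5 × 4 = 10 (4 days).
P(N ≤ 10) = Σ_{j=0}^{10} e^(−μ) μ^j/j! ≈ 0.5830.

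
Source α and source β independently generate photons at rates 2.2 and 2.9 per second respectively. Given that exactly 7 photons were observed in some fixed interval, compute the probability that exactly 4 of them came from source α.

Given the total, each event is independently from source α with probability p = λ_α/(λ_α+λ_β) = 2.2/5.1 ≈ 0.4314.
So K ~ Binomial(7, 2.2/5.1): P(K = 4) = C(7,4) · (2.2/5.1)^4 · (2.9/5.1)^3 ≈ 0.2228.

0.2228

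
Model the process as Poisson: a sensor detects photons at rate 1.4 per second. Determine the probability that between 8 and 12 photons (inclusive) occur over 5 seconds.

Over the interval, μ = 1.4 × 5 = 7 (5 seconds).
P(8 ≤ N ≤ 12) = Σ_{j=8}^{12} e^(−7) · 7^j/j! ≈ 0.3743.

0.3743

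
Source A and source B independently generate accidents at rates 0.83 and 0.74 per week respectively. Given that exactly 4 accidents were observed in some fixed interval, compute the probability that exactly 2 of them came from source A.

Given the total, each event is independently from source A with probability p = λ_A/(λ_A+λ_B) = 0.83/1.57 ≈ 0.5287.
So K ~ Binomial(4, 0.83/1.57): P(K = 2) = C(4,2) · (0.83/1.57)^2 · (0.74/1.57)^2 ≈ 0.3725.

0.3725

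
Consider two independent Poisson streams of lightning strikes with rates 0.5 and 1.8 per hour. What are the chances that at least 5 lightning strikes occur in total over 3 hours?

Independent Poisson processes superpose: combined rate λ = 0.5 + 1.8 = 2.3 per hour.
Over the interval, μ = 2.3 × 3 = 6.9 (3 hours).
P(N ≥ 5) = 1 − P(N ≤ 4) ≈ 0.8177.

0.8177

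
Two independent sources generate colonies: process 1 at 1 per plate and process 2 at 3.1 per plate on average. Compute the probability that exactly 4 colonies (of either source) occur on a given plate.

0.1951

Independent Poisson processes superpose: combined rate λ = 1 + 3.1 = 4.1 per plate.
So μ = 4.1.
P(N = 4) = e^(−4.1) · 4.1^4/4! ≈ 0.1951.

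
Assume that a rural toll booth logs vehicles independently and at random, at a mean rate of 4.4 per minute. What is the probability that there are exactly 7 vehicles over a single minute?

With mean μ = 4.4 per minute,
P(N = 7) = e^(−μ) μ^7/7! = e^(−4.4) · 4.4^7/5040 ≈ 0.0778.

0.0778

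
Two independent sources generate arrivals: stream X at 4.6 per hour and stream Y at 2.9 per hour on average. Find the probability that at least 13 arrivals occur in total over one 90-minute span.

0.3389

Independent Poisson processes superpose: combined rate λ = 4.6 + 2.9 = 7.5 per hour.
Over the interval, μ = 7.5 × 1.5 = 11.25 (a 90-minute span = 1.5 hours).
P(N ≥ 13) = 1 − P(N ≤ 12) ≈ 0.3389.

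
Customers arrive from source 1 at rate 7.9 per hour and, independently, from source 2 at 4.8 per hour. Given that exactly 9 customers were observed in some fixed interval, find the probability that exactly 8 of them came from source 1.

0.0763

Given the total, each event is independently from source 1 with probability p = λ_1/(λ_1+λ_2) = 7.9/12.7 ≈ 0.6220.
So K ~ Binomial(9, 7.9/12.7): P(K = 8) = C(9,8) · (7.9/12.7)^8 · (4.8/12.7)^1 ≈ 0.0763.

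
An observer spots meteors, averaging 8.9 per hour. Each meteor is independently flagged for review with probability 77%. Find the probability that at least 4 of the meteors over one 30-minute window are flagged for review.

Thinning: the meteors that are flagged for review themselves form a Poisson process with rate 0.77 × 8.9 = 6.853 per hour.
Over the interval, μ = 6.853 × 0.5 = 3.4265 (a 30-minute window = 0.5 hours).
P(N ≥ 4) = 1 − P(N ≤ 3) ≈ 0.4474.

0.4474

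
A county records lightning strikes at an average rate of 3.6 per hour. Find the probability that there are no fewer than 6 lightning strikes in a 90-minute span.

Over the interval, μ = 3.6 × 1.5 = 5.4 (a 90-minute span = 1.5 hours).
P(N ≥ 6) = 1 − P(N ≤ 5) = 1 − Σ_{j=0}^{5} e^(−μ) μ^j/j! ≈ 0.4539.

0.4539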